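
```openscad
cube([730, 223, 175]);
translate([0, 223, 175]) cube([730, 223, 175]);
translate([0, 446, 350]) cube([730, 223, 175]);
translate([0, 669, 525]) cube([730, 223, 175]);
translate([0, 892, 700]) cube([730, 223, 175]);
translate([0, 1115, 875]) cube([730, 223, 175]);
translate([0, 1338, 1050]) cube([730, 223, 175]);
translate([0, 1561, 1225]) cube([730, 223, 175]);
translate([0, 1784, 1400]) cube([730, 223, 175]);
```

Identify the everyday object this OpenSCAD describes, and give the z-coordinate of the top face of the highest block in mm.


A staircase. The total rise is 1575 mm.

9 identical blocks, each offset up and back from the previous — a staircase. Each step is 175 mm tall and there are 9 of them, so the total rise is 9 × 175 = 1575 mm.


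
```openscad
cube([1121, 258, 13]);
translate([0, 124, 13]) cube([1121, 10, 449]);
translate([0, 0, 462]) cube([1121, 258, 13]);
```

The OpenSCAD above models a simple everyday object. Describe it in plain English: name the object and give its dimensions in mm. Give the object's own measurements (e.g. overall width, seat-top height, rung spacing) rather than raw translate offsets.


An I-beam lying along x, 1121 mm long. Overall section height 475 mm. Two flanges 258 mm wide (y) and 13 mm thick, one on the floor and one at the top; a web 10 mm thick runs between them, centred on the flange width.


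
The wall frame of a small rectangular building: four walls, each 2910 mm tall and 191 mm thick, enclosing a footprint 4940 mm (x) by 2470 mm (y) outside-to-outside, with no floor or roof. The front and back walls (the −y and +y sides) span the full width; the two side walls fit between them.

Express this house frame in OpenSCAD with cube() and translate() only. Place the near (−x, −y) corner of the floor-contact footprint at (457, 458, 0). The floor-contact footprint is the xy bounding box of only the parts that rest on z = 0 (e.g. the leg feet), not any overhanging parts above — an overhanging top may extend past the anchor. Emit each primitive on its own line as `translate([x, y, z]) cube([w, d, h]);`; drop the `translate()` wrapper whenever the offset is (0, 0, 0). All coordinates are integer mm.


translate([457, 458, 0]) cube([4940, 191, 2910]);
translate([457, 2737, 0]) cube([4940, 191, 2910]);
translate([457, 649, 0]) cube([191, 2088, 2910]);
translate([5206, 649, 0]) cube([191, 2088, 2910]);


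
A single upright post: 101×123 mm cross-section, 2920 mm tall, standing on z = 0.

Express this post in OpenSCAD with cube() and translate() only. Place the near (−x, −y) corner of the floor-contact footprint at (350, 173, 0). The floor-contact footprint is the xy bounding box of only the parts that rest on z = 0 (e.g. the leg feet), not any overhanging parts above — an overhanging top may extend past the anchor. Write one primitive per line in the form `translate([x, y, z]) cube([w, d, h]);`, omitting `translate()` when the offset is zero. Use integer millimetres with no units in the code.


translate([350, 173, 0]) cube([101, 123, 2920]);


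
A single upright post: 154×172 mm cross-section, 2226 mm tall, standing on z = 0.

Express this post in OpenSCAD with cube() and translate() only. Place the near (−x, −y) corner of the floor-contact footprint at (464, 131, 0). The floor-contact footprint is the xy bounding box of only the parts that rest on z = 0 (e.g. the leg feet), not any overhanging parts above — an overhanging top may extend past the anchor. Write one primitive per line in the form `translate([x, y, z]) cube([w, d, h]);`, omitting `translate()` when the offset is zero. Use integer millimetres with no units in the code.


translate([464, 131, 0]) cube([154, 172, 2226]);


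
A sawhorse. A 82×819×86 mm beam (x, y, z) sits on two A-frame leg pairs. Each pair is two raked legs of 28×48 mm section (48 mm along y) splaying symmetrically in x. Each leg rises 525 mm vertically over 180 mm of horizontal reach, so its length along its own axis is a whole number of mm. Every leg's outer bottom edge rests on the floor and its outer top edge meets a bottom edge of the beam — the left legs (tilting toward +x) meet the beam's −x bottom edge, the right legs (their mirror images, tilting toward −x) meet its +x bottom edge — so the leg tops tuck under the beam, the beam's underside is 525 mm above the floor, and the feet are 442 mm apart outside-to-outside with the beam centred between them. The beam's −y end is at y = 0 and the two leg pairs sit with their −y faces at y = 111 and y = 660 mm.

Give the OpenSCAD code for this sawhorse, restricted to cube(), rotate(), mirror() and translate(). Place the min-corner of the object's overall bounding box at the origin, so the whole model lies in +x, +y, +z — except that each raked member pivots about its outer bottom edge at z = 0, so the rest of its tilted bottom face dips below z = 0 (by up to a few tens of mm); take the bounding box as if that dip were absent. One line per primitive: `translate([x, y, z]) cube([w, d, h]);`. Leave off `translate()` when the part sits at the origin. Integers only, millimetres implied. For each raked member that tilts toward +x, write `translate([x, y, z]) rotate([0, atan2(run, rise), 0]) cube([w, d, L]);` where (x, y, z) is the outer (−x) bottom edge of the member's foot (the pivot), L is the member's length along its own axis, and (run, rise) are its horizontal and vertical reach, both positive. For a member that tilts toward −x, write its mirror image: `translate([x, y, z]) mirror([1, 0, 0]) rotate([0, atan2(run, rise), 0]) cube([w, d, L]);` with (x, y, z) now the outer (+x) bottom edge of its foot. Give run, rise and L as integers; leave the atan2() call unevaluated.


// leg length = √(180² + 525²) = 555
// right-leg outer foot x = 2·180 + 82 = 442
// beam min-corner = (180, 0, 525)
translate([180, 0, 525]) cube([82, 819, 86]);
translate([0, 111, 0]) rotate([0, atan2(180, 525), 0]) cube([28, 48, 555]);
translate([442, 111, 0]) mirror([1, 0, 0]) rotate([0, atan2(180, 525), 0]) cube([28, 48, 555]);
translate([0, 660, 0]) rotate([0, atan2(180, 525), 0]) cube([28, 48, 555]);
translate([442, 660, 0]) mirror([1, 0, 0]) rotate([0, atan2(180, 525), 0]) cube([28, 48, 555]);


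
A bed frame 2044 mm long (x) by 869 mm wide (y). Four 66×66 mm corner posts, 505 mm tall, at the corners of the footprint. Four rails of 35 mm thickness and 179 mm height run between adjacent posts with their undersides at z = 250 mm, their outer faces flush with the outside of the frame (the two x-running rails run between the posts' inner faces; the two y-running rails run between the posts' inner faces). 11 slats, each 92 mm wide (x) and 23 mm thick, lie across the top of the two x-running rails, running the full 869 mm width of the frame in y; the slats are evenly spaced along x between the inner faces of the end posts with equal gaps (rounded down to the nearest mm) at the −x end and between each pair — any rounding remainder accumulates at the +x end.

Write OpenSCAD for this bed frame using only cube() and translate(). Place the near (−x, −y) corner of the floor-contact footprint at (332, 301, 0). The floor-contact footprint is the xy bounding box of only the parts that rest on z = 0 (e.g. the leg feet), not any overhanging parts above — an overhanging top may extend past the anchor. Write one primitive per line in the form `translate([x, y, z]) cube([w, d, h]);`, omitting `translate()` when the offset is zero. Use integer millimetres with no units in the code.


// slat z = rail_z + rail_h = 250 + 179 = 429
// slat gap = ⌊(1912 − 11·92) / 12⌋ = 75
translate([332, 301, 0]) cube([66, 66, 505]);
translate([332, 1104, 0]) cube([66, 66, 505]);
translate([2310, 301, 0]) cube([66, 66, 505]);
translate([2310, 1104, 0]) cube([66, 66, 505]);
translate([398, 301, 250]) cube([1912, 35, 179]);
translate([398, 1135, 250]) cube([1912, 35, 179]);
translate([332, 367, 250]) cube([35, 737, 179]);
translate([2341, 367, 250]) cube([35, 737, 179]);
translate([473, 301, 429]) cube([92, 869, 23]);
translate([640, 301, 429]) cube([92, 869, 23]);
translate([807, 301, 429]) cube([92, 869, 23]);
translate([974, 301, 429]) cube([92, 869, 23]);
translate([1141, 301, 429]) cube([92, 869, 23]);
translate([1308, 301, 429]) cube([92, 869, 23]);
translate([1475, 301, 429]) cube([92, 869, 23]);
translate([1642, 301, 429]) cube([92, 869, 23]);
translate([1809, 301, 429]) cube([92, 869, 23]);
translate([1976, 301, 429]) cube([92, 869, 23]);
translate([2143, 301, 429]) cube([92, 869, 23]);


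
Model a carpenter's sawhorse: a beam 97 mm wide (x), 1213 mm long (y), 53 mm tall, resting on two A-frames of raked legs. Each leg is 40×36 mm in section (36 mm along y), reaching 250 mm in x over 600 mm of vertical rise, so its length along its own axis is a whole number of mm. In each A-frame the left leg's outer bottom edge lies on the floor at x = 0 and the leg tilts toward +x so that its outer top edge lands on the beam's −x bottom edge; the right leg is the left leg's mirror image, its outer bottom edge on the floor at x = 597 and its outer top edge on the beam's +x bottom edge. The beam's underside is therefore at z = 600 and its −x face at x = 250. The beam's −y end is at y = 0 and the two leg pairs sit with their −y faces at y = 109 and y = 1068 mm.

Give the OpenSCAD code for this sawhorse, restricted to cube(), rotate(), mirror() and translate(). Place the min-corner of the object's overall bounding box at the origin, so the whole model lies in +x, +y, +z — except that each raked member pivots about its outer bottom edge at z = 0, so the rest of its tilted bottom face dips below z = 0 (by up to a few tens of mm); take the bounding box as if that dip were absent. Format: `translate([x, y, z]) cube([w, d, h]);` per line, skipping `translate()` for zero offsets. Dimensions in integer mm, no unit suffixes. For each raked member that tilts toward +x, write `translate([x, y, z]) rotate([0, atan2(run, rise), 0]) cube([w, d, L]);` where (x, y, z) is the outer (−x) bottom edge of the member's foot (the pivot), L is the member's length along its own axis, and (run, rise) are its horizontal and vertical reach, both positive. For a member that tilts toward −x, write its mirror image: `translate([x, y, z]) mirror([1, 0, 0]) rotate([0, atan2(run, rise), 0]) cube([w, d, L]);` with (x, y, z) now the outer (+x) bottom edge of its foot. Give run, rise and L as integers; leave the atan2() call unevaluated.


// leg length = √(250² + 600²) = 650
// right-leg outer foot x = 2·250 + 97 = 597
// beam min-corner = (250, 0, 600)
translate([250, 0, 600]) cube([97, 1213, 53]);
translate([0, 109, 0]) rotate([0, atan2(250, 600), 0]) cube([40, 36, 650]);
translate([597, 109, 0]) mirror([1, 0, 0]) rotate([0, atan2(250, 600), 0]) cube([40, 36, 650]);
translate([0, 1068, 0]) rotate([0, atan2(250, 600), 0]) cube([40, 36, 650]);
translate([597, 1068, 0]) mirror([1, 0, 0]) rotate([0, atan2(250, 600), 0]) cube([40, 36, 650]);


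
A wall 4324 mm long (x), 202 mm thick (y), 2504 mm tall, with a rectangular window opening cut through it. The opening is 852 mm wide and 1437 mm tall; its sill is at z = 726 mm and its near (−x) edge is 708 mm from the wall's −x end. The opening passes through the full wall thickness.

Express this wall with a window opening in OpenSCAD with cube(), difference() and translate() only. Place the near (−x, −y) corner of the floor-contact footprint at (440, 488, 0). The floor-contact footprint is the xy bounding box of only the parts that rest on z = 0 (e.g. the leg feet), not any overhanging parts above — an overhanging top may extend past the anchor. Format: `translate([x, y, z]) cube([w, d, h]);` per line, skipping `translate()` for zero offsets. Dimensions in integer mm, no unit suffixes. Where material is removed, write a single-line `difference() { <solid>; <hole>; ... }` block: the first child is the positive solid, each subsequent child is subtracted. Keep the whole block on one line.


difference() { translate([440, 488, 0]) cube([4324, 202, 2504]); translate([1148, 488, 726]) cube([852, 202, 1437]); }


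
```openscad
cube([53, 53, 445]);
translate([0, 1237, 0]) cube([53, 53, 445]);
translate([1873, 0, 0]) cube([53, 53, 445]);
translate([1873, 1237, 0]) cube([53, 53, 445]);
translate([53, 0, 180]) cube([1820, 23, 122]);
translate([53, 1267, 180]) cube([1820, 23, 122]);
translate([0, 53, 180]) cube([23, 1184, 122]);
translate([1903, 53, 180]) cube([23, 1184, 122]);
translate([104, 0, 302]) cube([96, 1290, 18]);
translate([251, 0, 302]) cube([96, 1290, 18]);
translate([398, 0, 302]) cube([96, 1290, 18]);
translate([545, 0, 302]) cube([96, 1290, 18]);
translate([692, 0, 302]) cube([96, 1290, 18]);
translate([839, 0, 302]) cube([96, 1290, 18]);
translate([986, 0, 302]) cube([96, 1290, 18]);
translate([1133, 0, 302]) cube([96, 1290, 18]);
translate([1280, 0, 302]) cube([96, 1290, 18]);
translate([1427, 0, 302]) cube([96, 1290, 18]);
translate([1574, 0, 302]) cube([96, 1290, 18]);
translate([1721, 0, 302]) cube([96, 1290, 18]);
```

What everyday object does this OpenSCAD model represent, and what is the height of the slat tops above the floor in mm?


A bed frame. The slat-top height is 320 mm.

Four posts, four rails, and a row of slats — a bed frame. Slats sit on the rails at z = 180 + 122 = 302; with slat thickness 18, the top is 320 mm.


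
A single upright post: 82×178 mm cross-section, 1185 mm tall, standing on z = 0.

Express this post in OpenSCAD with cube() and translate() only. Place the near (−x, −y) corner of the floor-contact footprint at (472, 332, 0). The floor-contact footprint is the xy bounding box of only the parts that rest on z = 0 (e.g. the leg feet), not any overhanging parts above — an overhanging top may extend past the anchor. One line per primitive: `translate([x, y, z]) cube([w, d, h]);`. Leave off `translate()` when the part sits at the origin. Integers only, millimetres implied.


translate([472, 332, 0]) cube([82, 178, 1185]);


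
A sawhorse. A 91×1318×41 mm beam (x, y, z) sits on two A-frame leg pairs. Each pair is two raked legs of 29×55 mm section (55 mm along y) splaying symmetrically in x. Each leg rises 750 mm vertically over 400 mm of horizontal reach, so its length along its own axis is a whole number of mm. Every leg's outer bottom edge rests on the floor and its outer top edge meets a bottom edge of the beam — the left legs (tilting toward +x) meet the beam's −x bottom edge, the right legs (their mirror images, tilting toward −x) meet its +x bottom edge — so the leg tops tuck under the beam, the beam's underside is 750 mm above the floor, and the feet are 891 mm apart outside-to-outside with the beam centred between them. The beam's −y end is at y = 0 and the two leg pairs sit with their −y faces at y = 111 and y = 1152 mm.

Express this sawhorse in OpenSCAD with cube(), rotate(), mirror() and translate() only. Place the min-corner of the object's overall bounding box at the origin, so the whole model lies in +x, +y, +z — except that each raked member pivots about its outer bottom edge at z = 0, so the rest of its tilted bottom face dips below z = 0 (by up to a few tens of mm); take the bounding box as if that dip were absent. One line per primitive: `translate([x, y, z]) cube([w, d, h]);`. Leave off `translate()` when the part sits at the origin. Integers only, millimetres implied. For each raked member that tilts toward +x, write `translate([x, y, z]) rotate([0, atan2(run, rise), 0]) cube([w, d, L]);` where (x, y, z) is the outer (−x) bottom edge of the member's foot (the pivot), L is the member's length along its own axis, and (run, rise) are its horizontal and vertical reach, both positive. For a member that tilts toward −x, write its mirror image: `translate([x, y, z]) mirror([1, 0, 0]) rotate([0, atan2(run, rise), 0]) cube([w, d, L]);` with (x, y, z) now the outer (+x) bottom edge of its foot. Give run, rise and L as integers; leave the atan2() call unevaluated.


translate([400, 0, 750]) cube([91, 1318, 41]);
translate([0, 111, 0]) rotate([0, atan2(400, 750), 0]) cube([29, 55, 850]);
translate([891, 111, 0]) mirror([1, 0, 0]) rotate([0, atan2(400, 750), 0]) cube([29, 55, 850]);
translate([0, 1152, 0]) rotate([0, atan2(400, 750), 0]) cube([29, 55, 850]);
translate([891, 1152, 0]) mirror([1, 0, 0]) rotate([0, atan2(400, 750), 0]) cube([29, 55, 850]);


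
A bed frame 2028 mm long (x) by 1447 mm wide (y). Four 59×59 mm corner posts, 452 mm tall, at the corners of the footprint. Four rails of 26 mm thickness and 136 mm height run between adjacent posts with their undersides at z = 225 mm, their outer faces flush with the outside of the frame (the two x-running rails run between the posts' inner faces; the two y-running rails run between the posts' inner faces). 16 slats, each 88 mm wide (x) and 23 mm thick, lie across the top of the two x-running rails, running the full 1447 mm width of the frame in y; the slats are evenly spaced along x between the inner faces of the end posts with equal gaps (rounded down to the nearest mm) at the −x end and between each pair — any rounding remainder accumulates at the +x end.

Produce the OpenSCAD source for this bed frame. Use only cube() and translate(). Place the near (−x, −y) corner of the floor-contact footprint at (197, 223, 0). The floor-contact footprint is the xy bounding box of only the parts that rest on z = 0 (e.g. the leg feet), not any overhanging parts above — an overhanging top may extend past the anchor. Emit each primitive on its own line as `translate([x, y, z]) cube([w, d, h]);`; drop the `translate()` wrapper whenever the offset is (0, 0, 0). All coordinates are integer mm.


// slat z = rail_z + rail_h = 225 + 136 = 361
// slat gap = ⌊(1910 − 16·88) / 17⌋ = 29
translate([197, 223, 0]) cube([59, 59, 452]);
translate([197, 1611, 0]) cube([59, 59, 452]);
translate([2166, 223, 0]) cube([59, 59, 452]);
translate([2166, 1611, 0]) cube([59, 59, 452]);
translate([256, 223, 225]) cube([1910, 26, 136]);
translate([256, 1644, 225]) cube([1910, 26, 136]);
translate([197, 282, 225]) cube([26, 1329, 136]);
translate([2199, 282, 225]) cube([26, 1329, 136]);
translate([285, 223, 361]) cube([88, 1447, 23]);
translate([402, 223, 361]) cube([88, 1447, 23]);
translate([519, 223, 361]) cube([88, 1447, 23]);
translate([636, 223, 361]) cube([88, 1447, 23]);
translate([753, 223, 361]) cube([88, 1447, 23]);
translate([870, 223, 361]) cube([88, 1447, 23]);
translate([987, 223, 361]) cube([88, 1447, 23]);
translate([1104, 223, 361]) cube([88, 1447, 23]);
translate([1221, 223, 361]) cube([88, 1447, 23]);
translate([1338, 223, 361]) cube([88, 1447, 23]);
translate([1455, 223, 361]) cube([88, 1447, 23]);
translate([1572, 223, 361]) cube([88, 1447, 23]);
translate([1689, 223, 361]) cube([88, 1447, 23]);
translate([1806, 223, 361]) cube([88, 1447, 23]);
translate([1923, 223, 361]) cube([88, 1447, 23]);
translate([2040, 223, 361]) cube([88, 1447, 23]);


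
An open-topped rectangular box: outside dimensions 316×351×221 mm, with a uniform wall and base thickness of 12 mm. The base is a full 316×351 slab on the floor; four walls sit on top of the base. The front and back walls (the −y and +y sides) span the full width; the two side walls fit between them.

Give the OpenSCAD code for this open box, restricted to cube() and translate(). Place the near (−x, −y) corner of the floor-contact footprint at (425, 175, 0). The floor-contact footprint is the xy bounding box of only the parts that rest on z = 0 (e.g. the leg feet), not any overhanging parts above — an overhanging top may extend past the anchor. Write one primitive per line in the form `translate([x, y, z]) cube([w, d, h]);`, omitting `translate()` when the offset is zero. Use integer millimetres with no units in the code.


translate([425, 175, 0]) cube([316, 351, 12]);
translate([425, 175, 12]) cube([316, 12, 209]);
translate([425, 514, 12]) cube([316, 12, 209]);
translate([425, 187, 12]) cube([12, 327, 209]);
translate([729, 187, 12]) cube([12, 327, 209]);


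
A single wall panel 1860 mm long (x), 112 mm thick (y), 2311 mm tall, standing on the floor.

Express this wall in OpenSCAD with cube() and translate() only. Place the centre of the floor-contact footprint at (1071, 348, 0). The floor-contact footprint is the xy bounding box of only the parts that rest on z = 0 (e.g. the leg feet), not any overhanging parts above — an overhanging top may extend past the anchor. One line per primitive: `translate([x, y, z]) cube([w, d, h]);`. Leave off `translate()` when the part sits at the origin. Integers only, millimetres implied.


translate([141, 292, 0]) cube([1860, 112, 2311]);


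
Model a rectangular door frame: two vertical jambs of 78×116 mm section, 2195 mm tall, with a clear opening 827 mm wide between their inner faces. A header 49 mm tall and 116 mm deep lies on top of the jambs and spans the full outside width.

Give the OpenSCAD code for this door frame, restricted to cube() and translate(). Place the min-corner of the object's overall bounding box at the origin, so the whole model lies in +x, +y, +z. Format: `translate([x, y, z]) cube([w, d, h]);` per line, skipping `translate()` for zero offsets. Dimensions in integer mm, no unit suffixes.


cube([78, 116, 2195]);
translate([905, 0, 0]) cube([78, 116, 2195]);
translate([0, 0, 2195]) cube([983, 116, 49]);


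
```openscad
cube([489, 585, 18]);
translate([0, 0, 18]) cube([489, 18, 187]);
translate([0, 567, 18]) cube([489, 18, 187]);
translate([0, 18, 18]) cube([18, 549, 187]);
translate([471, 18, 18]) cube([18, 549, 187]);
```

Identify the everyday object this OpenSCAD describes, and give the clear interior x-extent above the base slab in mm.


An open box. The internal width is 453 mm.

A 489×585 base slab with four walls standing on it — an open box. The base is 489 mm wide and the walls are 18 mm thick, so the internal width is 489 − 2 × 18 = 453 mm.


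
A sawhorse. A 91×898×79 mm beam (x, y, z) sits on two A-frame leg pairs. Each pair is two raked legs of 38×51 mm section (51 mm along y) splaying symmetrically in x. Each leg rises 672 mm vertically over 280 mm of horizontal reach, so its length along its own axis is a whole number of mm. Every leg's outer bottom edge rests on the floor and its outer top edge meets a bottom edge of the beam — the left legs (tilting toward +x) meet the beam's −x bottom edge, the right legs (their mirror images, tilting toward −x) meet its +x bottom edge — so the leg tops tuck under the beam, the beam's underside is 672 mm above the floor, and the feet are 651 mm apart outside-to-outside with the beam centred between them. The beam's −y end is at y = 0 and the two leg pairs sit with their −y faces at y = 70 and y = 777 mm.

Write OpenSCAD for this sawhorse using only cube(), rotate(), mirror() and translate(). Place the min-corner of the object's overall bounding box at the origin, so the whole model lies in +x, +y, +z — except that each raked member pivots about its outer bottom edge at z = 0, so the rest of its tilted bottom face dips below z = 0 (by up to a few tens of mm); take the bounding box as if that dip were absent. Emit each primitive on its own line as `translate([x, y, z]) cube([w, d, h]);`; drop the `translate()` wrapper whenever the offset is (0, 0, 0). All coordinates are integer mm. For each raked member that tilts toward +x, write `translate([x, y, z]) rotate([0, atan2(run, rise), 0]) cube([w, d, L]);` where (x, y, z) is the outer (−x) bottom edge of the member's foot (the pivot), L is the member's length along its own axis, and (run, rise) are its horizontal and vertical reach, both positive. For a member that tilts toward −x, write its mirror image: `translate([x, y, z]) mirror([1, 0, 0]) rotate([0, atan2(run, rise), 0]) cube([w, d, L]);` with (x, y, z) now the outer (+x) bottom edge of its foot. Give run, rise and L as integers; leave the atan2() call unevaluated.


translate([280, 0, 672]) cube([91, 898, 79]);
translate([0, 70, 0]) rotate([0, atan2(280, 672), 0]) cube([38, 51, 728]);
translate([651, 70, 0]) mirror([1, 0, 0]) rotate([0, atan2(280, 672), 0]) cube([38, 51, 728]);
translate([0, 777, 0]) rotate([0, atan2(280, 672), 0]) cube([38, 51, 728]);
translate([651, 777, 0]) mirror([1, 0, 0]) rotate([0, atan2(280, 672), 0]) cube([38, 51, 728]);


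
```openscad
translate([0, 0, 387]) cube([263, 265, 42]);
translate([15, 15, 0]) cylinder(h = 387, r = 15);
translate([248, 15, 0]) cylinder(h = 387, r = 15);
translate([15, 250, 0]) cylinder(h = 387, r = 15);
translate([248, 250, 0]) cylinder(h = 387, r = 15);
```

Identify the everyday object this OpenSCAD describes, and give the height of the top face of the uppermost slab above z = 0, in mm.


A stool. The seat height is 429 mm.

A 263×265×42 slab at z = 387 on four corner cylinders — a stool. The seat top is 387 + 42 = 429 mm.


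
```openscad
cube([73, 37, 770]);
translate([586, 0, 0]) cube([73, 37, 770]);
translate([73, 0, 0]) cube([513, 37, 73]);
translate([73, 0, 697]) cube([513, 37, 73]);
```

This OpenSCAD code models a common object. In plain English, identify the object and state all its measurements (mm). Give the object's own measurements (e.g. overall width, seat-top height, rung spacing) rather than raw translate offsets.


A rectangular picture frame lying in the x–z plane (depth along y). The opening is 513 mm wide (x) by 624 mm tall (z), surrounded by a border 73 mm wide on all four sides. The frame is 37 mm deep and is made of two full-height vertical stiles with two horizontal rails fitted between them.


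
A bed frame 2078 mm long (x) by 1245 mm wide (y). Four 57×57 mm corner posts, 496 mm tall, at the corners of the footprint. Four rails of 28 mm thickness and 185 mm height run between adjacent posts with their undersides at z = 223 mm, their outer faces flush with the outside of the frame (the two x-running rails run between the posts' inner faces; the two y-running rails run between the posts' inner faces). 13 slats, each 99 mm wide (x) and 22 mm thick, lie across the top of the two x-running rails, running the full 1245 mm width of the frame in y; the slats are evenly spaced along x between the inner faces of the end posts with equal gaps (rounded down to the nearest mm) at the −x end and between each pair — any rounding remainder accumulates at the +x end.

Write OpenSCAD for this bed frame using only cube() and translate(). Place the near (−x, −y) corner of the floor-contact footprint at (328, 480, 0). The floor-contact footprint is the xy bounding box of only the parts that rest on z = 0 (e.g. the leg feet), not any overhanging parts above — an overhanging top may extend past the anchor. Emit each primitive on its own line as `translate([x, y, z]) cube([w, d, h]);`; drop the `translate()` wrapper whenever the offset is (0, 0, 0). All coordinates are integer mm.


translate([328, 480, 0]) cube([57, 57, 496]);
translate([328, 1668, 0]) cube([57, 57, 496]);
translate([2349, 480, 0]) cube([57, 57, 496]);
translate([2349, 1668, 0]) cube([57, 57, 496]);
translate([385, 480, 223]) cube([1964, 28, 185]);
translate([385, 1697, 223]) cube([1964, 28, 185]);
translate([328, 537, 223]) cube([28, 1131, 185]);
translate([2378, 537, 223]) cube([28, 1131, 185]);
translate([433, 480, 408]) cube([99, 1245, 22]);
translate([580, 480, 408]) cube([99, 1245, 22]);
translate([727, 480, 408]) cube([99, 1245, 22]);
translate([874, 480, 408]) cube([99, 1245, 22]);
translate([1021, 480, 408]) cube([99, 1245, 22]);
translate([1168, 480, 408]) cube([99, 1245, 22]);
translate([1315, 480, 408]) cube([99, 1245, 22]);
translate([1462, 480, 408]) cube([99, 1245, 22]);
translate([1609, 480, 408]) cube([99, 1245, 22]);
translate([1756, 480, 408]) cube([99, 1245, 22]);
translate([1903, 480, 408]) cube([99, 1245, 22]);
translate([2050, 480, 408]) cube([99, 1245, 22]);
translate([2197, 480, 408]) cube([99, 1245, 22]);


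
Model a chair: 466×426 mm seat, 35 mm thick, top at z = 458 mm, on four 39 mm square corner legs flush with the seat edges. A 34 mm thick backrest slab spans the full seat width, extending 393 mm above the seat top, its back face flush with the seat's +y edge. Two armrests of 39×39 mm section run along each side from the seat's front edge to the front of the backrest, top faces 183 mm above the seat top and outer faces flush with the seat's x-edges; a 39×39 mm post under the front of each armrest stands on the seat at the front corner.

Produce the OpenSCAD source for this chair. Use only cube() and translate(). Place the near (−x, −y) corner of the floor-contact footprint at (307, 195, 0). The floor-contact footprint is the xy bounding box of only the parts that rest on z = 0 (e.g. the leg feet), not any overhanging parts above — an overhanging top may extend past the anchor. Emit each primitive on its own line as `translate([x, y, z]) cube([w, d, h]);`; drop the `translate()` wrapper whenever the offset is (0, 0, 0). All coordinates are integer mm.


translate([307, 195, 423]) cube([466, 426, 35]);
translate([307, 195, 0]) cube([39, 39, 423]);
translate([734, 195, 0]) cube([39, 39, 423]);
translate([307, 582, 0]) cube([39, 39, 423]);
translate([734, 582, 0]) cube([39, 39, 423]);
translate([307, 587, 458]) cube([466, 34, 393]);
translate([307, 195, 602]) cube([39, 392, 39]);
translate([734, 195, 602]) cube([39, 392, 39]);
translate([307, 195, 458]) cube([39, 39, 144]);
translate([734, 195, 458]) cube([39, 39, 144]);


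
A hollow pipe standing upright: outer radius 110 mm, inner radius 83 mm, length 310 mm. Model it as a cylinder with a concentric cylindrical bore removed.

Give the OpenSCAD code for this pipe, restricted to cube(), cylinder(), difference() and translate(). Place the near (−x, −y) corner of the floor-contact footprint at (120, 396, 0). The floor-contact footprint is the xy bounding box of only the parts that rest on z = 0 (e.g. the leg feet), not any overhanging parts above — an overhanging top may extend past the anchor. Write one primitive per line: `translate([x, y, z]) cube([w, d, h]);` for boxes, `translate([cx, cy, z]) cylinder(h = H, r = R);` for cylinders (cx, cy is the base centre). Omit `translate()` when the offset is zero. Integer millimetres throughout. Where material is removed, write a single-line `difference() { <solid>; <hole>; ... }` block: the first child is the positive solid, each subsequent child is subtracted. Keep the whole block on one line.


difference() { translate([230, 506, 0]) cylinder(h = 310, r = 110); translate([230, 506, 0]) cylinder(h = 310, r = 83); }


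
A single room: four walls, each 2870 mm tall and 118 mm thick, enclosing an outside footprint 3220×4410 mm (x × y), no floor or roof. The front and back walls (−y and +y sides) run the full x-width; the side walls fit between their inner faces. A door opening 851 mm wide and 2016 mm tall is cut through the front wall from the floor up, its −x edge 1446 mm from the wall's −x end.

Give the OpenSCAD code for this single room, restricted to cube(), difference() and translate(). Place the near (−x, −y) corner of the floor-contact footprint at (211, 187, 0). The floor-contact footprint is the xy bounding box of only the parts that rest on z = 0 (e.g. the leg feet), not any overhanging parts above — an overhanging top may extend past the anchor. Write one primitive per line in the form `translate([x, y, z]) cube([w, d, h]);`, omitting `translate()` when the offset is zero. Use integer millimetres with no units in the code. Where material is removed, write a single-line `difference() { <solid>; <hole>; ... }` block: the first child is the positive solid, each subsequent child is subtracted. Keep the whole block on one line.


difference() { translate([211, 187, 0]) cube([3220, 118, 2870]); translate([1657, 187, 0]) cube([851, 118, 2016]); }
translate([211, 4479, 0]) cube([3220, 118, 2870]);
translate([211, 305, 0]) cube([118, 4174, 2870]);
translate([3313, 305, 0]) cube([118, 4174, 2870]);


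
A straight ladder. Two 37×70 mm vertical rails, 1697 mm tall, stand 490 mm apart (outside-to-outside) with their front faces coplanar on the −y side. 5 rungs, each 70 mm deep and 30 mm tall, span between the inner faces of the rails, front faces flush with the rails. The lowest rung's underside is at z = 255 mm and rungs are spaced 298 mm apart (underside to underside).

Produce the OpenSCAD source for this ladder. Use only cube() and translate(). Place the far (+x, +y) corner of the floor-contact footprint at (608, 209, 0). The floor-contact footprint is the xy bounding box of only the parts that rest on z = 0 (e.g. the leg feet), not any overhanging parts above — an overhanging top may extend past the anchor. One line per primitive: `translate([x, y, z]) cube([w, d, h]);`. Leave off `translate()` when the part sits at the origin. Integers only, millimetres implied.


translate([118, 139, 0]) cube([37, 70, 1697]);
translate([571, 139, 0]) cube([37, 70, 1697]);
translate([155, 139, 255]) cube([416, 70, 30]);
translate([155, 139, 553]) cube([416, 70, 30]);
translate([155, 139, 851]) cube([416, 70, 30]);
translate([155, 139, 1149]) cube([416, 70, 30]);
translate([155, 139, 1447]) cube([416, 70, 30]);


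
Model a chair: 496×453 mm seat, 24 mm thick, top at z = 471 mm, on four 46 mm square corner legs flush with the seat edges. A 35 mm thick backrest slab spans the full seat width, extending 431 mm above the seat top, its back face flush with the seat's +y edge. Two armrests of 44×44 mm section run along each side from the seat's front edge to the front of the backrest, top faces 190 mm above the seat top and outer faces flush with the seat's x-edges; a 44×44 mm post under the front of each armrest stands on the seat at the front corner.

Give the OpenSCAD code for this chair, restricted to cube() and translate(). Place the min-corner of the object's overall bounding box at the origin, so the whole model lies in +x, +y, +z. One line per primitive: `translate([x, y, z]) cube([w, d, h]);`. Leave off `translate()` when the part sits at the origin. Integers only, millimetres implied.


// leg_h = 471 - 24 = 447
// arm post h = 190 - 44 = 146
translate([0, 0, 447]) cube([496, 453, 24]);
cube([46, 46, 447]);
translate([450, 0, 0]) cube([46, 46, 447]);
translate([0, 407, 0]) cube([46, 46, 447]);
translate([450, 407, 0]) cube([46, 46, 447]);
translate([0, 418, 471]) cube([496, 35, 431]);
translate([0, 0, 617]) cube([44, 418, 44]);
translate([452, 0, 617]) cube([44, 418, 44]);
translate([0, 0, 471]) cube([44, 44, 146]);
translate([452, 0, 471]) cube([44, 44, 146]);


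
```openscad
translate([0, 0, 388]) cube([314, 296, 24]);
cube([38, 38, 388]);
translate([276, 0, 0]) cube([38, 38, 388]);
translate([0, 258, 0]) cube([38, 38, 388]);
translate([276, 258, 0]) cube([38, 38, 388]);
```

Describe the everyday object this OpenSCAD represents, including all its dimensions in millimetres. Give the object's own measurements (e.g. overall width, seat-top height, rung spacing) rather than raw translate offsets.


A simple wooden stool: a rectangular seat 314 mm (x) by 296 mm (y), 24 mm thick, top face at z = 412 mm, on four square legs, each 38×38 mm in cross-section. The legs rest on z = 0, each flush with a corner of the seat.


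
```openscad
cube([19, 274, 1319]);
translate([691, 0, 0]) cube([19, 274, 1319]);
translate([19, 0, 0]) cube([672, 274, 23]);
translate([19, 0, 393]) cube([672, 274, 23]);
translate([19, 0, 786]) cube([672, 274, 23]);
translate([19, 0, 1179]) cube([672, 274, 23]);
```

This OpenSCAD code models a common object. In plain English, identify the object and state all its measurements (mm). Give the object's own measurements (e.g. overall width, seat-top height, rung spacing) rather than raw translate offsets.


An open bookshelf. Two side panels, each 19 mm thick, 274 mm deep and 1319 mm tall, stand 710 mm apart (outside-to-outside). Between them sit 4 shelves, each 23 mm thick and 274 mm deep, spanning the full gap between the sides. The bottom shelf rests on the floor (its underside at z = 0) and the clear gap between one shelf's top and the next shelf's underside is 370 mm.


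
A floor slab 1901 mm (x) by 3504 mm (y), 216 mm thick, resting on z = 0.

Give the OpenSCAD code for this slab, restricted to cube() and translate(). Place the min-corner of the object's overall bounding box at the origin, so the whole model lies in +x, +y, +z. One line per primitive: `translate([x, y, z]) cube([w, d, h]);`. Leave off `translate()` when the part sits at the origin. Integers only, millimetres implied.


cube([1901, 3504, 216]);


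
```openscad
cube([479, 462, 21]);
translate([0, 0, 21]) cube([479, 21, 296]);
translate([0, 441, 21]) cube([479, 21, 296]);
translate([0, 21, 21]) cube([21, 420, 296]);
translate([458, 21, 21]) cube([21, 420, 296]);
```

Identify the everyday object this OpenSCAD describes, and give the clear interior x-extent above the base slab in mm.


An open box. The internal width is 437 mm.

A 479×462 base slab with four walls standing on it — an open box. The base is 479 mm wide and the walls are 21 mm thick, so the internal width is 479 − 2 × 21 = 437 mm.


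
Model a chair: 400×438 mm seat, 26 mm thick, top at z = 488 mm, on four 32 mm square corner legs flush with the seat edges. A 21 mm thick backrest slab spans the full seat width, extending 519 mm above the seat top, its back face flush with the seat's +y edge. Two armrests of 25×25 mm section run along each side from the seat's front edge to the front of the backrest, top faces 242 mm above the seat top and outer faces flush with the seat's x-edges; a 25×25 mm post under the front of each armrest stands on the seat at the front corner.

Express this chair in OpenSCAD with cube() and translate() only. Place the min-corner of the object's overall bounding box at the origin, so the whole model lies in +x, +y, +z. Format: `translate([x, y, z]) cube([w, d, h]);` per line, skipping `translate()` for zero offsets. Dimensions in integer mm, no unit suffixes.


translate([0, 0, 462]) cube([400, 438, 26]);
cube([32, 32, 462]);
translate([368, 0, 0]) cube([32, 32, 462]);
translate([0, 406, 0]) cube([32, 32, 462]);
translate([368, 406, 0]) cube([32, 32, 462]);
translate([0, 417, 488]) cube([400, 21, 519]);
translate([0, 0, 705]) cube([25, 417, 25]);
translate([375, 0, 705]) cube([25, 417, 25]);
translate([0, 0, 488]) cube([25, 25, 217]);
translate([375, 0, 488]) cube([25, 25, 217]);


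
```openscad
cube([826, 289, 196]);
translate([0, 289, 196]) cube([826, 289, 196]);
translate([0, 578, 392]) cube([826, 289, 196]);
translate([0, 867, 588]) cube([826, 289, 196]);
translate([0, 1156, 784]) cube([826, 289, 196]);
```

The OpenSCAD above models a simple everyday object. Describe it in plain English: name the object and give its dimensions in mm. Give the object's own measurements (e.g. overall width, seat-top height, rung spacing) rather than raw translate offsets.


A straight staircase of 5 solid steps. Each step is 826 mm wide (x), 289 mm deep (y, the going) and 196 mm tall (the rise). The first step rests on the floor; each subsequent step sits one going further in +y and one rise higher in +z, directly behind and above the previous step with no overlap.


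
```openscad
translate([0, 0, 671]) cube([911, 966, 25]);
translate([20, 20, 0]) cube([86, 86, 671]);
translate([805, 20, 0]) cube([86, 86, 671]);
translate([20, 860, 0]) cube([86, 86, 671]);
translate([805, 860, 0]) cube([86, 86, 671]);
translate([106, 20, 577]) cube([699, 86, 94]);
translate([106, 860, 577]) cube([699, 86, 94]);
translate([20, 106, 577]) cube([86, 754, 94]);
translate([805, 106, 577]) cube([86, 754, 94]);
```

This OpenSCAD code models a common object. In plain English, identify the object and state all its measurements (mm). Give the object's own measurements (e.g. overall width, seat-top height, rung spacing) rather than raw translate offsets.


A rectangular dining table. The top is 911×966×25 mm with its upper surface at z = 696 mm. It stands on four 86×86 mm square legs, each inset 20 mm from the nearest pair of top edges, running from the floor to the underside of the top. Four apron rails, 86 mm thick and 94 mm tall, run between adjacent legs with their top edges flush with the underside of the top and their outer faces flush with the legs' outer faces.
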